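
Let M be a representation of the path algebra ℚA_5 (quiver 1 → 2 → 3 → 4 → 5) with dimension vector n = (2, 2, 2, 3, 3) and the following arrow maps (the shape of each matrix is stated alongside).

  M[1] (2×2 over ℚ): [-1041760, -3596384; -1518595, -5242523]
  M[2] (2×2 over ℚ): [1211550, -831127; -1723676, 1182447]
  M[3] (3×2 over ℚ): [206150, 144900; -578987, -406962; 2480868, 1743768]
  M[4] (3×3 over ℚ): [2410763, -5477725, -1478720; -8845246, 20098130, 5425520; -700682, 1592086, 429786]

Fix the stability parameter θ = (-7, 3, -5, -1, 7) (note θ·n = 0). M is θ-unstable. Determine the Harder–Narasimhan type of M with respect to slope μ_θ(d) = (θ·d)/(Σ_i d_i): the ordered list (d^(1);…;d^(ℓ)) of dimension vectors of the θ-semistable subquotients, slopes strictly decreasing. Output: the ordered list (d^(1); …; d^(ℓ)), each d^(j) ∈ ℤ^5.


Barcode: M ≅ I[1,1], I[1,5], I[2,3], I[4,4], I[4,5], I[5,5]. HN layers by μ_θ (3 steps, strictly decreasing):
  μ^(1)=7; μ^(2)=-1; μ^(3)=-7

((0, 0, 0, 0, 3); (0, 2, 2, 3, 0); (2, 0, 0, 0, 0))


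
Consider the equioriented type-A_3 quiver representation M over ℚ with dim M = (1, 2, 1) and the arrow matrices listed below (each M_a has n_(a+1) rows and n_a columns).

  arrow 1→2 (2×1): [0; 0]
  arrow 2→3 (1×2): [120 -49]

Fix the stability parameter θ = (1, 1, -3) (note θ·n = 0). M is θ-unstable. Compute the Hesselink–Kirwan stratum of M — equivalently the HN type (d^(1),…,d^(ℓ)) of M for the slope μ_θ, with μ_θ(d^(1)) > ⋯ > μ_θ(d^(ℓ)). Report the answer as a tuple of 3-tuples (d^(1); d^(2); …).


Barcode: M ≅ I[1,1], I[2,2], I[2,3]. HN layers by μ_θ (2 steps, strictly decreasing):
  μ^(1)=1; μ^(2)=-1

((1, 1, 0); (0, 1, 1))


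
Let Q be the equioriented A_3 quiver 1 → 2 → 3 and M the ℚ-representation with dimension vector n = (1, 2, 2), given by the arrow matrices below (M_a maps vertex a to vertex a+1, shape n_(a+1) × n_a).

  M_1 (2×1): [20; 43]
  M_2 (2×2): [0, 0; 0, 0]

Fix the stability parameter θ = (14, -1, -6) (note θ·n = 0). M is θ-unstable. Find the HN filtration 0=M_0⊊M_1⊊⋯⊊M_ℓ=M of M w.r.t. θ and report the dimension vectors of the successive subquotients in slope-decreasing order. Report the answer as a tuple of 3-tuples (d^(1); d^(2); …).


Barcode: M ≅ I[1,2], I[2,2], I[3,3]^2. HN layers by μ_θ (3 steps, strictly decreasing):
  μ^(1)=13/2; μ^(2)=-1; μ^(3)=-6

((1, 1, 0); (0, 1, 0); (0, 0, 2))


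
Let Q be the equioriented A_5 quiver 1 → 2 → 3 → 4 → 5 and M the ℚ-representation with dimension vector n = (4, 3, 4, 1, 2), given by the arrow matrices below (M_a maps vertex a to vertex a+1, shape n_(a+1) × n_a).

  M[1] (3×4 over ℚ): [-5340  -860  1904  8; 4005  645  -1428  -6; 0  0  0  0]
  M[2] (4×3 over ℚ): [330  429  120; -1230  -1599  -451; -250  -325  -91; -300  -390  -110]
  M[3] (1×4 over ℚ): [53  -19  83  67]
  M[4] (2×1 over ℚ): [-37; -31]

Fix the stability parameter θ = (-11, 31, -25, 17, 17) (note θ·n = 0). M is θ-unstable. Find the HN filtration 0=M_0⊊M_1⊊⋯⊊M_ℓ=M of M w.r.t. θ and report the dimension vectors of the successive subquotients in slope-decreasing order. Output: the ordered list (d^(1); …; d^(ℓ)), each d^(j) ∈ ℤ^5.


Via rank(M_{q-1}∘⋯∘M_p): M ≅ I[1,1]^3, I[1,5], I[2,2], I[2,3], I[3,3]^2, I[5,5].
μ_θ-semistable layers: μ^(1)=31; μ^(2)=17; μ^(3)=3; μ^(4)=-11; μ^(5)=-25

((0, 1, 0, 0, 0); (0, 0, 0, 1, 2); (0, 2, 2, 0, 0); (4, 0, 0, 0, 0); (0, 0, 2, 0, 0))


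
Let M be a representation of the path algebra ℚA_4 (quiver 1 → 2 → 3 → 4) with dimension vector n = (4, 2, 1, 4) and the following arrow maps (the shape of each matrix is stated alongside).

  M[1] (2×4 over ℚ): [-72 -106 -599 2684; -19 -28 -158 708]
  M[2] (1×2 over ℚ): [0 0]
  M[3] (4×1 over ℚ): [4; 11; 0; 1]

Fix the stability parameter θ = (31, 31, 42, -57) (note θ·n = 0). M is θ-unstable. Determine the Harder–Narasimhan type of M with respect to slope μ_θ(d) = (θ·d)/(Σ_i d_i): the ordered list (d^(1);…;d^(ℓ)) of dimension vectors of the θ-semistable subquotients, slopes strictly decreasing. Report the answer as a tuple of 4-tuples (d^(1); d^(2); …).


Interval decomposition of M: I[1,1]^2, I[1,2]^2, I[3,4], I[4,4]^3.
HN type (ℓ=3): μ^(1)=31; μ^(2)=-15/2; μ^(3)=-57

((4, 2, 0, 0); (0, 0, 1, 1); (0, 0, 0, 3))


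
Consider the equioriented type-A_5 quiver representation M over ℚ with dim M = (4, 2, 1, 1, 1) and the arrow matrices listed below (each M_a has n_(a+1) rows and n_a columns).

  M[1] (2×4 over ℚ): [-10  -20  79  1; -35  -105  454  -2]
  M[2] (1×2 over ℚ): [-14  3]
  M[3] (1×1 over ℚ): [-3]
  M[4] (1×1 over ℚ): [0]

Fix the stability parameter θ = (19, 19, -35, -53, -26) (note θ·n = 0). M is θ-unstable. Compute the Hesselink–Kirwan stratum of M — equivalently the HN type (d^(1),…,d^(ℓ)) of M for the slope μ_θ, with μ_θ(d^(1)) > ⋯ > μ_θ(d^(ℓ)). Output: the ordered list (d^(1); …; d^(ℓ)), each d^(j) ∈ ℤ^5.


Barcode: M ≅ I[1,1]^2, I[1,2], I[1,4], I[5,5]. HN layers by μ_θ (3 steps, strictly decreasing):
  μ^(1)=19; μ^(2)=-25/2; μ^(3)=-26

((3, 1, 0, 0, 0); (1, 1, 1, 1, 0); (0, 0, 0, 0, 1))


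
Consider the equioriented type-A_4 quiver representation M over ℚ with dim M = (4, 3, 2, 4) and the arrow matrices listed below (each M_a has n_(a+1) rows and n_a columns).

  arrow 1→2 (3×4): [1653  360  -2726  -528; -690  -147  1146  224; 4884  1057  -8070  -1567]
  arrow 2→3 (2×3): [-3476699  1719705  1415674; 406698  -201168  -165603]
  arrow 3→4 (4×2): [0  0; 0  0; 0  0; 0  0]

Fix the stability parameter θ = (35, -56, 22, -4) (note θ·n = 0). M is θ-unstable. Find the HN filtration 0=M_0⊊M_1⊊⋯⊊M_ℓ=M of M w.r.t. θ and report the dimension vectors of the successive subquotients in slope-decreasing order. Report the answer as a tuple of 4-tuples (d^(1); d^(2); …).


Via rank(M_{q-1}∘⋯∘M_p): M ≅ I[1,1], I[1,2], I[1,3]^2, I[4,4]^4.
μ_θ-semistable layers: μ^(1)=35; μ^(2)=22; μ^(3)=-4; μ^(4)=-21/2

((1, 0, 0, 0); (0, 0, 2, 0); (0, 0, 0, 4); (3, 3, 0, 0))


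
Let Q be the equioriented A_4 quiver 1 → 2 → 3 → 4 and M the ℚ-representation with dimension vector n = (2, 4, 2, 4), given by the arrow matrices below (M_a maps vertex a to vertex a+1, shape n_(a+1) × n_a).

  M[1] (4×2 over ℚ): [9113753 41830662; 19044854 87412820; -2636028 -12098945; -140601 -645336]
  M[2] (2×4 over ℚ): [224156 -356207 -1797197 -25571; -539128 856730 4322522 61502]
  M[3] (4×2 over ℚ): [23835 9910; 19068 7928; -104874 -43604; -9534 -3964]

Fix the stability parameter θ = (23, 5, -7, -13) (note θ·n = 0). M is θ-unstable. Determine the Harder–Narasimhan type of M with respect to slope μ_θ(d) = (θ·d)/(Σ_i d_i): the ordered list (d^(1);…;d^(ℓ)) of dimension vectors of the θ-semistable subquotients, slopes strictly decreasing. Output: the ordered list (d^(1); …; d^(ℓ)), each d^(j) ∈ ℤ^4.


Via rank(M_{q-1}∘⋯∘M_p): M ≅ I[1,2], I[1,4], I[2,2], I[2,3], I[4,4]^3.
μ_θ-semistable layers: μ^(1)=14; μ^(2)=5; μ^(3)=2; μ^(4)=-1; μ^(5)=-13

((1, 1, 0, 0); (0, 1, 0, 0); (1, 1, 1, 1); (0, 1, 1, 0); (0, 0, 0, 3))


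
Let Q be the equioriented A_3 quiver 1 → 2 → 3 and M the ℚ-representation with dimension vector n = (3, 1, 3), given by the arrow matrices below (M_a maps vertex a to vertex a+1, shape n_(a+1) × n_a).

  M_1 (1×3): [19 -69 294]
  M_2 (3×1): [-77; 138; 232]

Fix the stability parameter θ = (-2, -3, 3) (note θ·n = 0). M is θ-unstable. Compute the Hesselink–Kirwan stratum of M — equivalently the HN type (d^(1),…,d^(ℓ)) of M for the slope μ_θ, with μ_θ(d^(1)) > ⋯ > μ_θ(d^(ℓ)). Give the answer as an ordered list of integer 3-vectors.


Via rank(M_{q-1}∘⋯∘M_p): M ≅ I[1,1]^2, I[1,3], I[3,3]^2.
μ_θ-semistable layers: μ^(1)=3; μ^(2)=-2; μ^(3)=-5/2

((0, 0, 3); (2, 0, 0); (1, 1, 0))


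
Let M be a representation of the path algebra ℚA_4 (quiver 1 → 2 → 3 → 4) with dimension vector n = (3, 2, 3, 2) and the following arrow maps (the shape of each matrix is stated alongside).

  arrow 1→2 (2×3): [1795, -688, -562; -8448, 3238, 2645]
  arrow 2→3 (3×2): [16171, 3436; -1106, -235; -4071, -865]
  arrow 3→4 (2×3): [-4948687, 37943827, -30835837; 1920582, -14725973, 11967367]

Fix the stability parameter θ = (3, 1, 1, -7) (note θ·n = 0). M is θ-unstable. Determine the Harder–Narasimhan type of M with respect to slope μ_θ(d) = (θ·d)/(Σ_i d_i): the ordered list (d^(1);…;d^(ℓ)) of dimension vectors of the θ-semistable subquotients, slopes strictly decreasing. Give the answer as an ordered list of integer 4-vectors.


Interval decomposition of M: I[1,1], I[1,4]^2, I[3,3].
HN type (ℓ=3): μ^(1)=3; μ^(2)=1; μ^(3)=-1/2

((1, 0, 0, 0); (0, 0, 1, 0); (2, 2, 2, 2))


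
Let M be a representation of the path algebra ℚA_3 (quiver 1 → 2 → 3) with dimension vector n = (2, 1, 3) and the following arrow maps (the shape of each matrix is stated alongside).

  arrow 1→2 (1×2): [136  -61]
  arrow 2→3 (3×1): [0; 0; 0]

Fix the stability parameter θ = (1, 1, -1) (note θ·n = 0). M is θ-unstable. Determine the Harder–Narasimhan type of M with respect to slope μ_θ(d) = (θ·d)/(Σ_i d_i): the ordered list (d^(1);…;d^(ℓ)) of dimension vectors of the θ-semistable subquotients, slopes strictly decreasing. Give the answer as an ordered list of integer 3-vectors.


Interval decomposition of M: I[1,1], I[1,2], I[3,3]^3.
HN type (ℓ=2): μ^(1)=1; μ^(2)=-1

((2, 1, 0); (0, 0, 3))


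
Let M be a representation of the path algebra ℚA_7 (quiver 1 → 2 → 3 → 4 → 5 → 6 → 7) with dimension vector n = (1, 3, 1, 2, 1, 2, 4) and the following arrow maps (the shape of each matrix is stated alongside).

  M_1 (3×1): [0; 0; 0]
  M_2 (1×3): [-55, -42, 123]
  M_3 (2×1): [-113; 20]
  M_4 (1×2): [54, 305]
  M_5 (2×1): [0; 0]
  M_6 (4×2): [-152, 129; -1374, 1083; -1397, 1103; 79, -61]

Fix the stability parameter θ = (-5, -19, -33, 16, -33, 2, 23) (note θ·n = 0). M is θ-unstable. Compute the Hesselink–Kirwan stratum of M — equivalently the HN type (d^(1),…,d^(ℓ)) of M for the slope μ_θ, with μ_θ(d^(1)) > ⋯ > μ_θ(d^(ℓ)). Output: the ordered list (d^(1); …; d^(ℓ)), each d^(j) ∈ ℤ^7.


Interval decomposition of M: I[1,1], I[2,2]^2, I[2,5], I[4,4], I[6,7]^2, I[7,7]^2.
HN type (ℓ=7): μ^(1)=23; μ^(2)=16; μ^(3)=2; μ^(4)=-5; μ^(5)=-17/2; μ^(6)=-19; μ^(7)=-26

((0, 0, 0, 0, 0, 0, 4); (0, 0, 0, 1, 0, 0, 0); (0, 0, 0, 0, 0, 2, 0); (1, 0, 0, 0, 0, 0, 0); (0, 0, 0, 1, 1, 0, 0); (0, 2, 0, 0, 0, 0, 0); (0, 1, 1, 0, 0, 0, 0))


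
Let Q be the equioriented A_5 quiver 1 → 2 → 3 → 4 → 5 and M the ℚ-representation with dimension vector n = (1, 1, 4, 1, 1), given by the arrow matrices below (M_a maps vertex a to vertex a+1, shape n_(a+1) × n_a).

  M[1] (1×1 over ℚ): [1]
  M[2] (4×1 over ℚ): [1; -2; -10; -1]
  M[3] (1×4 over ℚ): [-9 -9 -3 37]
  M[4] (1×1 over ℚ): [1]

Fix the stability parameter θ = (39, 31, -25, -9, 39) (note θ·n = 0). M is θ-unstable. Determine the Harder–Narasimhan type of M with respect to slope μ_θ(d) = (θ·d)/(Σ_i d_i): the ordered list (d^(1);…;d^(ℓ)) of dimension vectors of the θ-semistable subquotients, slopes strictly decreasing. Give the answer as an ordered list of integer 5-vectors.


Barcode: M ≅ I[1,5], I[3,3]^3. HN layers by μ_θ (3 steps, strictly decreasing):
  μ^(1)=39; μ^(2)=9; μ^(3)=-25

((0, 0, 0, 0, 1); (1, 1, 1, 1, 0); (0, 0, 3, 0, 0))


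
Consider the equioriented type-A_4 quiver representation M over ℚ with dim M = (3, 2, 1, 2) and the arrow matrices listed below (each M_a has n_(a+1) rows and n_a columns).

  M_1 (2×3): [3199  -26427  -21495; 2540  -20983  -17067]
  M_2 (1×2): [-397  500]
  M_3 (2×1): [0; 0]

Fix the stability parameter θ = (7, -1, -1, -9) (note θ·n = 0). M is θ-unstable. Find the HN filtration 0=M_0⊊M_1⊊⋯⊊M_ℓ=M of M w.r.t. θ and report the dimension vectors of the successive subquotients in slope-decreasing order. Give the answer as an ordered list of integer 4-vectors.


Barcode: M ≅ I[1,1], I[1,2], I[1,3], I[4,4]^2. HN layers by μ_θ (4 steps, strictly decreasing):
  μ^(1)=7; μ^(2)=3; μ^(3)=5/3; μ^(4)=-9

((1, 0, 0, 0); (1, 1, 0, 0); (1, 1, 1, 0); (0, 0, 0, 2))


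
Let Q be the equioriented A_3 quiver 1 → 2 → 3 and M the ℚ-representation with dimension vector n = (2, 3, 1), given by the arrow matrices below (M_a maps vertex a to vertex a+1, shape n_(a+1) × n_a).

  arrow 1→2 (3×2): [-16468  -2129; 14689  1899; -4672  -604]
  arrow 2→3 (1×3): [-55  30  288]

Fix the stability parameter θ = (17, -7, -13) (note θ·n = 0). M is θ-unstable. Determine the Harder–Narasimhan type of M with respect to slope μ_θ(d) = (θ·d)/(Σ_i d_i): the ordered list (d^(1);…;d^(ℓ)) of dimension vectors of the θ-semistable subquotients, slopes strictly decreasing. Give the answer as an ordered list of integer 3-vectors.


Interval decomposition of M: I[1,2], I[1,3], I[2,2].
HN type (ℓ=3): μ^(1)=5; μ^(2)=-1; μ^(3)=-7

((1, 1, 0); (1, 1, 1); (0, 1, 0))


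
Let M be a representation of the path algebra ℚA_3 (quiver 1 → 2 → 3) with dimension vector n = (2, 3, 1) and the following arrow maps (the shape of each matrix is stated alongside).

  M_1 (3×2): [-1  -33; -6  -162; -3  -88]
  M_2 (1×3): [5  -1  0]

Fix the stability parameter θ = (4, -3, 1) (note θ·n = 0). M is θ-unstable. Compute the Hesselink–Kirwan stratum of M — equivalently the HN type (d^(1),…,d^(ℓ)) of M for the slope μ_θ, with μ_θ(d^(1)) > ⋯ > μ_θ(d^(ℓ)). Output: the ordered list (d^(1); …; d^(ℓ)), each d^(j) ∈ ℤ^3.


Barcode: M ≅ I[1,2], I[1,3], I[2,2]. HN layers by μ_θ (3 steps, strictly decreasing):
  μ^(1)=1; μ^(2)=1/2; μ^(3)=-3

((0, 0, 1); (2, 2, 0); (0, 1, 0))


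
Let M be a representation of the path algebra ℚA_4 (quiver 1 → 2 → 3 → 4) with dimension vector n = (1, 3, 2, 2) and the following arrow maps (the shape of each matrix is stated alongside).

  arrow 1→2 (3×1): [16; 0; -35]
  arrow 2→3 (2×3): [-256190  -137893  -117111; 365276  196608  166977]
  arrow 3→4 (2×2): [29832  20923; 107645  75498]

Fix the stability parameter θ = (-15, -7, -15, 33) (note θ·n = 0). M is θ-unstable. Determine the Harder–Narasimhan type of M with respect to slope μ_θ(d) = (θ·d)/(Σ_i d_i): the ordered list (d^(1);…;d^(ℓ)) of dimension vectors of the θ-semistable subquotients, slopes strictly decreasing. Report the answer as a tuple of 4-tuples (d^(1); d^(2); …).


Interval decomposition of M: I[1,4], I[2,2], I[2,4].
HN type (ℓ=4): μ^(1)=33; μ^(2)=-7; μ^(3)=-11; μ^(4)=-15

((0, 0, 0, 2); (0, 1, 0, 0); (0, 2, 2, 0); (1, 0, 0, 0))


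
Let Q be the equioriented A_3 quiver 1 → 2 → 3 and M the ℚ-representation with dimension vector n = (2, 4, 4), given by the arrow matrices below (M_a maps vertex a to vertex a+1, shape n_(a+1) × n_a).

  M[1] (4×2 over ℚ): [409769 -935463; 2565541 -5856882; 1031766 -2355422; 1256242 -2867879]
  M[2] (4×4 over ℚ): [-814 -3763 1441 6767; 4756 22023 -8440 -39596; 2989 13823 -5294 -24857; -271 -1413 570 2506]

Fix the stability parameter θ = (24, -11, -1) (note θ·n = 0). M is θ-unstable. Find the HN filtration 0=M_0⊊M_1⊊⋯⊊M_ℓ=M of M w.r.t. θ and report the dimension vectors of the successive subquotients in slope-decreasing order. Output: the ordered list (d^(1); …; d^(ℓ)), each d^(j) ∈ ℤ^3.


Interval decomposition of M: I[1,3]^2, I[2,3]^2.
HN type (ℓ=3): μ^(1)=4; μ^(2)=-1; μ^(3)=-11

((2, 2, 2); (0, 0, 2); (0, 2, 0))


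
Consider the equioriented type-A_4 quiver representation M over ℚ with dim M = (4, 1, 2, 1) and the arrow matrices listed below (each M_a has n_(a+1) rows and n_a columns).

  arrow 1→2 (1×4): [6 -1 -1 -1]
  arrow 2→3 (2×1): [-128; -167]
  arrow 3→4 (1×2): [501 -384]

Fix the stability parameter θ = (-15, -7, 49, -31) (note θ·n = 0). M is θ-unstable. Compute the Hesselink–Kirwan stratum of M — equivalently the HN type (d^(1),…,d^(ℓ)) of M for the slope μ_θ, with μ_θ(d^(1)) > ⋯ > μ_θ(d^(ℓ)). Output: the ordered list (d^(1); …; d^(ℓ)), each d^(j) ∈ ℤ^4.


Via rank(M_{q-1}∘⋯∘M_p): M ≅ I[1,1]^3, I[1,3], I[3,4].
μ_θ-semistable layers: μ^(1)=49; μ^(2)=9; μ^(3)=-7; μ^(4)=-15

((0, 0, 1, 0); (0, 0, 1, 1); (0, 1, 0, 0); (4, 0, 0, 0))


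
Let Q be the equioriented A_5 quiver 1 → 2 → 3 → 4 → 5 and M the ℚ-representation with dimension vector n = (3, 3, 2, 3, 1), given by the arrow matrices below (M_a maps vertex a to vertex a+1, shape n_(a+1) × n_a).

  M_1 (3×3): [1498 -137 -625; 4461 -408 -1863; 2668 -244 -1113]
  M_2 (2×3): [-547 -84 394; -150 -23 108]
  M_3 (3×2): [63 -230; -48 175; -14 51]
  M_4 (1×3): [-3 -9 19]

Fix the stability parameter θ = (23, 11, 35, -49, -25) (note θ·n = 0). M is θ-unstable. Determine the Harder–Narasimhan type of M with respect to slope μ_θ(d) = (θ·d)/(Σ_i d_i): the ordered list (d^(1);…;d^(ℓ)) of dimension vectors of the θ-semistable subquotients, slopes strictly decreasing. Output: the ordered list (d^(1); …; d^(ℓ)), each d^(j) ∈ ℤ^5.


Via rank(M_{q-1}∘⋯∘M_p): M ≅ I[1,2], I[1,4], I[1,5], I[4,4].
μ_θ-semistable layers: μ^(1)=17; μ^(2)=5; μ^(3)=-1; μ^(4)=-49

((1, 1, 0, 0, 0); (1, 1, 1, 1, 0); (1, 1, 1, 1, 1); (0, 0, 0, 1, 0))


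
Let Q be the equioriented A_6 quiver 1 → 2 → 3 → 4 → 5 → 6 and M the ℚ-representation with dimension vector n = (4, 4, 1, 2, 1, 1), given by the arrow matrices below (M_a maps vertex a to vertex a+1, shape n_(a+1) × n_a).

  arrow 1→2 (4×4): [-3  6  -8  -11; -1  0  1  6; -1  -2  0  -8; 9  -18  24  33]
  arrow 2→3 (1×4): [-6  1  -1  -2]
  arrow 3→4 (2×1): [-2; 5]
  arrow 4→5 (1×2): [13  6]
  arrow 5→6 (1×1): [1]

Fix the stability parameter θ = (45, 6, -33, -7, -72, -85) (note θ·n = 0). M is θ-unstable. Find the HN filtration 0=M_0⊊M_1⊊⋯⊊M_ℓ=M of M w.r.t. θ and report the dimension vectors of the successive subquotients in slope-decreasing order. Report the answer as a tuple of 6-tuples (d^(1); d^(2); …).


Interval decomposition of M: I[1,1], I[1,2]^2, I[1,6], I[2,2], I[4,4].
HN type (ℓ=5): μ^(1)=45; μ^(2)=51/2; μ^(3)=6; μ^(4)=-7; μ^(5)=-73/3

((1, 0, 0, 0, 0, 0); (2, 2, 0, 0, 0, 0); (0, 1, 0, 0, 0, 0); (0, 0, 0, 1, 0, 0); (1, 1, 1, 1, 1, 1))


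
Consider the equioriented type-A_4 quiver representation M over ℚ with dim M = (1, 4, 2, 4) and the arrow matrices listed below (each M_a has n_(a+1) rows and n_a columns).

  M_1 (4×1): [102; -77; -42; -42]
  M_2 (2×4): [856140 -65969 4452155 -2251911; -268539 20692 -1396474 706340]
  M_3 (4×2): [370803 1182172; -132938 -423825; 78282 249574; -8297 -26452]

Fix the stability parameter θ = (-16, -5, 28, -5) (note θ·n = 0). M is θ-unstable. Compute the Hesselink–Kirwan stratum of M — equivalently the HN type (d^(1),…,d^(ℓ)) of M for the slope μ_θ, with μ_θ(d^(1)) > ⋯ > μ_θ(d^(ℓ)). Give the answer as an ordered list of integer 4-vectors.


Barcode: M ≅ I[1,4], I[2,2]^2, I[2,4], I[4,4]^2. HN layers by μ_θ (3 steps, strictly decreasing):
  μ^(1)=23/2; μ^(2)=-5; μ^(3)=-16

((0, 0, 2, 2); (0, 4, 0, 2); (1, 0, 0, 0))


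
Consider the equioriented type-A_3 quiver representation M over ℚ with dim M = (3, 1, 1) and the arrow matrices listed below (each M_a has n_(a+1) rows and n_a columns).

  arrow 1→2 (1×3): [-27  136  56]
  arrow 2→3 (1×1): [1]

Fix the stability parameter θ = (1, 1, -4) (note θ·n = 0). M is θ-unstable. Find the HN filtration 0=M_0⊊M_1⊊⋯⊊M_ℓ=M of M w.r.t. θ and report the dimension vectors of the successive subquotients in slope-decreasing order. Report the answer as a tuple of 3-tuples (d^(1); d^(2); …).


Via rank(M_{q-1}∘⋯∘M_p): M ≅ I[1,1]^2, I[1,3].
μ_θ-semistable layers: μ^(1)=1; μ^(2)=-2/3

((2, 0, 0); (1, 1, 1))


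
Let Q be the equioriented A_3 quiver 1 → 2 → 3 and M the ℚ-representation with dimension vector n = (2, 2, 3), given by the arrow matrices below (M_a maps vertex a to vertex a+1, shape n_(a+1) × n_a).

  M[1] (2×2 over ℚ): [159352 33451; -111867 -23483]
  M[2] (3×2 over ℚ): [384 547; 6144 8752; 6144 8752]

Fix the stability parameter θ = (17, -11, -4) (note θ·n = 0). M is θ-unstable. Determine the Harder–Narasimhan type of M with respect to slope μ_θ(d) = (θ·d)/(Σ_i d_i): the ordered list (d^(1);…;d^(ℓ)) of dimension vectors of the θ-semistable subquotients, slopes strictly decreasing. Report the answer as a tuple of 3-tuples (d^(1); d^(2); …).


Barcode: M ≅ I[1,2], I[1,3], I[3,3]^2. HN layers by μ_θ (3 steps, strictly decreasing):
  μ^(1)=3; μ^(2)=2/3; μ^(3)=-4

((1, 1, 0); (1, 1, 1); (0, 0, 2))


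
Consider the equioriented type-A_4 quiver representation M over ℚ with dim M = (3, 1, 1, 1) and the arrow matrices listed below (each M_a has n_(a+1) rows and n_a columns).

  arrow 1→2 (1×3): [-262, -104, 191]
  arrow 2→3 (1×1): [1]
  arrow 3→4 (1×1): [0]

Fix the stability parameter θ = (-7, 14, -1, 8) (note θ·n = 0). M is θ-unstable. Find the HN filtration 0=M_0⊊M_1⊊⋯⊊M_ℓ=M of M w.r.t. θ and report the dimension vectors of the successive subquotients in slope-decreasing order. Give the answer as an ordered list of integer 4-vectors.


Barcode: M ≅ I[1,1]^2, I[1,3], I[4,4]. HN layers by μ_θ (3 steps, strictly decreasing):
  μ^(1)=8; μ^(2)=13/2; μ^(3)=-7

((0, 0, 0, 1); (0, 1, 1, 0); (3, 0, 0, 0))


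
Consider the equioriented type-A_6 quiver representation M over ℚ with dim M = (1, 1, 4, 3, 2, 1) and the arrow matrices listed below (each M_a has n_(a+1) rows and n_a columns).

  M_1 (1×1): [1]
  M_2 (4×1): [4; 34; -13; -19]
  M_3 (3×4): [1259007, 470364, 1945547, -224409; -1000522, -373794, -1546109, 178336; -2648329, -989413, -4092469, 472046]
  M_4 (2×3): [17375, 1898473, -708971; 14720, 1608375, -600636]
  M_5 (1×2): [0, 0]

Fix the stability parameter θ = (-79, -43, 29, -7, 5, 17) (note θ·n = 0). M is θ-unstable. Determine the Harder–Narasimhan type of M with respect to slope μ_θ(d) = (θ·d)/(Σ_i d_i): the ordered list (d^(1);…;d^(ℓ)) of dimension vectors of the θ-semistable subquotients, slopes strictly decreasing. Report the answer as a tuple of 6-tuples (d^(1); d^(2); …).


Via rank(M_{q-1}∘⋯∘M_p): M ≅ I[1,5], I[3,3], I[3,4], I[3,5], I[6,6].
μ_θ-semistable layers: μ^(1)=29; μ^(2)=17; μ^(3)=11; μ^(4)=9; μ^(5)=-43; μ^(6)=-79

((0, 0, 1, 0, 0, 0); (0, 0, 0, 0, 0, 1); (0, 0, 1, 1, 0, 0); (0, 0, 2, 2, 2, 0); (0, 1, 0, 0, 0, 0); (1, 0, 0, 0, 0, 0))


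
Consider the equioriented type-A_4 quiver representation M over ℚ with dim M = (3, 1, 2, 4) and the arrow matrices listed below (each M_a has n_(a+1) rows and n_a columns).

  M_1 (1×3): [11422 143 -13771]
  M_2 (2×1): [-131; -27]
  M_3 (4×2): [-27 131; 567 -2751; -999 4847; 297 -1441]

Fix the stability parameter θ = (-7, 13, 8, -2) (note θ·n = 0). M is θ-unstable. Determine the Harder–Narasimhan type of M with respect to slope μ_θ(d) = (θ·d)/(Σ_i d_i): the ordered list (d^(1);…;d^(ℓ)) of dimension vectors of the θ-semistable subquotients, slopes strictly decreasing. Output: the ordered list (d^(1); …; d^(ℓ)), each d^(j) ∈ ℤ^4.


Via rank(M_{q-1}∘⋯∘M_p): M ≅ I[1,1]^2, I[1,3], I[3,4], I[4,4]^3.
μ_θ-semistable layers: μ^(1)=21/2; μ^(2)=3; μ^(3)=-2; μ^(4)=-7

((0, 1, 1, 0); (0, 0, 1, 1); (0, 0, 0, 3); (3, 0, 0, 0))


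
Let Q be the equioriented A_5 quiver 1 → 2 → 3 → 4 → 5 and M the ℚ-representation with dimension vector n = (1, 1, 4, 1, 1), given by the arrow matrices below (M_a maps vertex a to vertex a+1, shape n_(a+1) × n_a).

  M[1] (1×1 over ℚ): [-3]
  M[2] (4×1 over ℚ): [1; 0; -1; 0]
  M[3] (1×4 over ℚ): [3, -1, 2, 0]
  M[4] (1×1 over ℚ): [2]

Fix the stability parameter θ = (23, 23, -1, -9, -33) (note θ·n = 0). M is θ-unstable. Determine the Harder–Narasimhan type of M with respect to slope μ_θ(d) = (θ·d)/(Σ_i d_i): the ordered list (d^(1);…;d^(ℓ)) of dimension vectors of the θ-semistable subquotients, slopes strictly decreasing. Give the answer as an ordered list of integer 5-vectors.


Barcode: M ≅ I[1,5], I[3,3]^3. HN layers by μ_θ (2 steps, strictly decreasing):
  μ^(1)=3/5; μ^(2)=-1

((1, 1, 1, 1, 1); (0, 0, 3, 0, 0))


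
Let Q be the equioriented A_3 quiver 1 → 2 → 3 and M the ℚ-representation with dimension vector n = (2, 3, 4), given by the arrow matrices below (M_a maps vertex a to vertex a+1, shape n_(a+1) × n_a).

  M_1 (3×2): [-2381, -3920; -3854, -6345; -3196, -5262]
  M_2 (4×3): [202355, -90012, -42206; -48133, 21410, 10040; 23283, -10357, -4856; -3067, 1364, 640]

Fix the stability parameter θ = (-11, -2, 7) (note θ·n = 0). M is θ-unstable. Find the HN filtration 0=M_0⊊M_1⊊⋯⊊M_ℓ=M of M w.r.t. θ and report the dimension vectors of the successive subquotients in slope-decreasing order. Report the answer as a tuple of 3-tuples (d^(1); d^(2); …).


Barcode: M ≅ I[1,3]^2, I[2,3], I[3,3]. HN layers by μ_θ (3 steps, strictly decreasing):
  μ^(1)=7; μ^(2)=-2; μ^(3)=-11

((0, 0, 4); (0, 3, 0); (2, 0, 0))


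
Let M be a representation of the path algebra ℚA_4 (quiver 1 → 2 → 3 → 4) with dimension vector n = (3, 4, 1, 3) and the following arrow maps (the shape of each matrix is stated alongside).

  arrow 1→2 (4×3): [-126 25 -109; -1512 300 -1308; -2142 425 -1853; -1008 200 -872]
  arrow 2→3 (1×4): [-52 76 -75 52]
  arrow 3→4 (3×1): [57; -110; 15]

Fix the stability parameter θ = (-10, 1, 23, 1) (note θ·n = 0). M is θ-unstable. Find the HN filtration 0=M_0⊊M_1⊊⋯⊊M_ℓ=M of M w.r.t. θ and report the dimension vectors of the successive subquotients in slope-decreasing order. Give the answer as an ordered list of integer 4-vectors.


Via rank(M_{q-1}∘⋯∘M_p): M ≅ I[1,1]^2, I[1,4], I[2,2]^3, I[4,4]^2.
μ_θ-semistable layers: μ^(1)=12; μ^(2)=1; μ^(3)=-10

((0, 0, 1, 1); (0, 4, 0, 2); (3, 0, 0, 0))


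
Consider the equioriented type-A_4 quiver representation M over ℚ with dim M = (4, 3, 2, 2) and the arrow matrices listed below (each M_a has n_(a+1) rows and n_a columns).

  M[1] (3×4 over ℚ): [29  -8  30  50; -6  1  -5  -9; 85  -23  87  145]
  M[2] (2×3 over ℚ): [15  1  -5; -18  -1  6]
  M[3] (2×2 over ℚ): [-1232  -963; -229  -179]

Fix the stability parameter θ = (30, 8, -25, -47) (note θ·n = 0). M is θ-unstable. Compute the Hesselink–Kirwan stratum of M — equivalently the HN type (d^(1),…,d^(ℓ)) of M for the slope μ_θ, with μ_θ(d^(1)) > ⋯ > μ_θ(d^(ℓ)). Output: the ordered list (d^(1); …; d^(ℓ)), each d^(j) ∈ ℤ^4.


Barcode: M ≅ I[1,1], I[1,2], I[1,4]^2. HN layers by μ_θ (3 steps, strictly decreasing):
  μ^(1)=30; μ^(2)=19; μ^(3)=-17/2

((1, 0, 0, 0); (1, 1, 0, 0); (2, 2, 2, 2))


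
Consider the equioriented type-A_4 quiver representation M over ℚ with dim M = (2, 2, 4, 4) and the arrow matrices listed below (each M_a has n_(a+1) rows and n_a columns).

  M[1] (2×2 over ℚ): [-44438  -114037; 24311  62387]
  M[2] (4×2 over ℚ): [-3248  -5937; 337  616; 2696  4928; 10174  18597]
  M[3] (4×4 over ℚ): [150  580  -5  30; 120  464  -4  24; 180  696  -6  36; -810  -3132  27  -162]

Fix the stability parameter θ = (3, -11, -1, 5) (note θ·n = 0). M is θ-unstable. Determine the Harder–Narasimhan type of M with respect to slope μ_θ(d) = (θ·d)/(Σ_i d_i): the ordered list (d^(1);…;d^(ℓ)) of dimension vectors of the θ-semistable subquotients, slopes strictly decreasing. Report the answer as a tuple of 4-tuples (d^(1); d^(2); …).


Interval decomposition of M: I[1,3]^2, I[3,3], I[3,4], I[4,4]^3.
HN type (ℓ=3): μ^(1)=5; μ^(2)=-1; μ^(3)=-4

((0, 0, 0, 4); (0, 0, 4, 0); (2, 2, 0, 0))


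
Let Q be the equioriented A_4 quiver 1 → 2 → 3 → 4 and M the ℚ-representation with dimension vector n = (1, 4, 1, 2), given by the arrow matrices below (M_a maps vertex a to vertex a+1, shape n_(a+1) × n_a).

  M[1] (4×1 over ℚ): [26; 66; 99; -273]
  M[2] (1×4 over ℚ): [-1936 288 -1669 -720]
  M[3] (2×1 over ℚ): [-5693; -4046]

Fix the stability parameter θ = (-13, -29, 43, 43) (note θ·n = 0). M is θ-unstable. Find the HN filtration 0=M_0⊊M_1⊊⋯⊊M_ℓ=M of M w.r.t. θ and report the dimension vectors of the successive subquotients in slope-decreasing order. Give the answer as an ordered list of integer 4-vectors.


Barcode: M ≅ I[1,4], I[2,2]^3, I[4,4]. HN layers by μ_θ (3 steps, strictly decreasing):
  μ^(1)=43; μ^(2)=-21; μ^(3)=-29

((0, 0, 1, 2); (1, 1, 0, 0); (0, 3, 0, 0))


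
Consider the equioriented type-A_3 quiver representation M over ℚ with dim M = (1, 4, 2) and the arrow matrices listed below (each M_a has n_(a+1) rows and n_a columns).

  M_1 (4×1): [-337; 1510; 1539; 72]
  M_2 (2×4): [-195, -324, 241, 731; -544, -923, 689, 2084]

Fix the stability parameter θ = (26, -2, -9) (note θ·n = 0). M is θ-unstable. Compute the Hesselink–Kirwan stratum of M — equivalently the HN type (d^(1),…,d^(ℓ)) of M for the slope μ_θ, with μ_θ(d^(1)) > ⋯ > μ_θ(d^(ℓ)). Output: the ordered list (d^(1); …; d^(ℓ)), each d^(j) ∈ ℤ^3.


Interval decomposition of M: I[1,3], I[2,2]^2, I[2,3].
HN type (ℓ=3): μ^(1)=5; μ^(2)=-2; μ^(3)=-11/2

((1, 1, 1); (0, 2, 0); (0, 1, 1))


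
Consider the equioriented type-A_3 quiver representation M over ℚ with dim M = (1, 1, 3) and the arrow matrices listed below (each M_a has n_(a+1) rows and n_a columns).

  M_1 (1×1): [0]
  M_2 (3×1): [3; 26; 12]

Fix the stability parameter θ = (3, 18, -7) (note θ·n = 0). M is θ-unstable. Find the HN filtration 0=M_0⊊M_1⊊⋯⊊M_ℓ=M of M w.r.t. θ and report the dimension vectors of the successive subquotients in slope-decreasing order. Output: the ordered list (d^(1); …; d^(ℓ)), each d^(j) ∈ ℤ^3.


Via rank(M_{q-1}∘⋯∘M_p): M ≅ I[1,1], I[2,3], I[3,3]^2.
μ_θ-semistable layers: μ^(1)=11/2; μ^(2)=3; μ^(3)=-7

((0, 1, 1); (1, 0, 0); (0, 0, 2))


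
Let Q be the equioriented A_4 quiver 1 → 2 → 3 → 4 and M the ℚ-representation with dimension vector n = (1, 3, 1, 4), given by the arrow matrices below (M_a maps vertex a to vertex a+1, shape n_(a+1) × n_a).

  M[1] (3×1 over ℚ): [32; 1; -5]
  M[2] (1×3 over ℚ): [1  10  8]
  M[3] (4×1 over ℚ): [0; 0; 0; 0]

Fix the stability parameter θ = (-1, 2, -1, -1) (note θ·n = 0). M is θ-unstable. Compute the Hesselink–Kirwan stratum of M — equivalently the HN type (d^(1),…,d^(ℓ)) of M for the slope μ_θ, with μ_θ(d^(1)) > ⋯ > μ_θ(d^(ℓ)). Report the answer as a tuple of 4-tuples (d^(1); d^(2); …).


Barcode: M ≅ I[1,3], I[2,2]^2, I[4,4]^4. HN layers by μ_θ (3 steps, strictly decreasing):
  μ^(1)=2; μ^(2)=1/2; μ^(3)=-1

((0, 2, 0, 0); (0, 1, 1, 0); (1, 0, 0, 4))


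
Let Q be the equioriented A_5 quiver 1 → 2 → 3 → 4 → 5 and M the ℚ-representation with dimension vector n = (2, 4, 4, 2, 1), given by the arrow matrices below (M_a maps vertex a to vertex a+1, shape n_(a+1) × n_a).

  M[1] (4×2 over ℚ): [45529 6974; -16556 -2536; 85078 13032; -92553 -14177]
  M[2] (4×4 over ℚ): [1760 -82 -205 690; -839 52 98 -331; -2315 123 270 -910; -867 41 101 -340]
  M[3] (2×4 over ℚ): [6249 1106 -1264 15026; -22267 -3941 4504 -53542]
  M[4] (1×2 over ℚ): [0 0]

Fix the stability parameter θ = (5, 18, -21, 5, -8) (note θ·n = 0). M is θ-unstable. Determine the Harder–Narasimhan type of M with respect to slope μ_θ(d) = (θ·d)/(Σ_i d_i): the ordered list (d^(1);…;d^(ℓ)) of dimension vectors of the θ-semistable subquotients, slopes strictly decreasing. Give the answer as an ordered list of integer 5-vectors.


Barcode: M ≅ I[1,4]^2, I[2,2], I[2,3], I[3,3], I[5,5]. HN layers by μ_θ (6 steps, strictly decreasing):
  μ^(1)=18; μ^(2)=5; μ^(3)=2/3; μ^(4)=-3/2; μ^(5)=-8; μ^(6)=-21

((0, 1, 0, 0, 0); (0, 0, 0, 2, 0); (2, 2, 2, 0, 0); (0, 1, 1, 0, 0); (0, 0, 0, 0, 1); (0, 0, 1, 0, 0))


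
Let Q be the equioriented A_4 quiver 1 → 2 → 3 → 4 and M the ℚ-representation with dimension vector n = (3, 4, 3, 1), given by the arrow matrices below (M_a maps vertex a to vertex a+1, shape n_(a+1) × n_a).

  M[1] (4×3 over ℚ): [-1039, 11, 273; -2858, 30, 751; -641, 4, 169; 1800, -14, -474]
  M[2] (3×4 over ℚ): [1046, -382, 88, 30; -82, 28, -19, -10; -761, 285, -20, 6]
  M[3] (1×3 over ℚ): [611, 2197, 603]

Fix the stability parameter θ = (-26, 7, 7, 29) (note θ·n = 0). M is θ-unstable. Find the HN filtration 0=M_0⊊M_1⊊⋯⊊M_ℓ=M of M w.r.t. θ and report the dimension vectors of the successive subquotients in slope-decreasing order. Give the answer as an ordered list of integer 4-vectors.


Interval decomposition of M: I[1,2], I[1,3], I[1,4], I[2,3].
HN type (ℓ=3): μ^(1)=29; μ^(2)=7; μ^(3)=-26

((0, 0, 0, 1); (0, 4, 3, 0); (3, 0, 0, 0))


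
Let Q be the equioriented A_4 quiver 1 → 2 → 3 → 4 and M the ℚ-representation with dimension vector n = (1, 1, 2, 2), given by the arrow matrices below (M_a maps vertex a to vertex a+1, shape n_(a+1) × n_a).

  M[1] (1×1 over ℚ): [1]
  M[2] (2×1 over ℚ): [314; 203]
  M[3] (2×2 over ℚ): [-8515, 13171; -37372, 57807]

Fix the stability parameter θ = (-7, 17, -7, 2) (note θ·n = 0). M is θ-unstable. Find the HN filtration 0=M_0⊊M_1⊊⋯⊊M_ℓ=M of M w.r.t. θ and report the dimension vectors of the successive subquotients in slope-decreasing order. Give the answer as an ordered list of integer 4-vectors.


Via rank(M_{q-1}∘⋯∘M_p): M ≅ I[1,4], I[3,4].
μ_θ-semistable layers: μ^(1)=4; μ^(2)=2; μ^(3)=-7

((0, 1, 1, 1); (0, 0, 0, 1); (1, 0, 1, 0))


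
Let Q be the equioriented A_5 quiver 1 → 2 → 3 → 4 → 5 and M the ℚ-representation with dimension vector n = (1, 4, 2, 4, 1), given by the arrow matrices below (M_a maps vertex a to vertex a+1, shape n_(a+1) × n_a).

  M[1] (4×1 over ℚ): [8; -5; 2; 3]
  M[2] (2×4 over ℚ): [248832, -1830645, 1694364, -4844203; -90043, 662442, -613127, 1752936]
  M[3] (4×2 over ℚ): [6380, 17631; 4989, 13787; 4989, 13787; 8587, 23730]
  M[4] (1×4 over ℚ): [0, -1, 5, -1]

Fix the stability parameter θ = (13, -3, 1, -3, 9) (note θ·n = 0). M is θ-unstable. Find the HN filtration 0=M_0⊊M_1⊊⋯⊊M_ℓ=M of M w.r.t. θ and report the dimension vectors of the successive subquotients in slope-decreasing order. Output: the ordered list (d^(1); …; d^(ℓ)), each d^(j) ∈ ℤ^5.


Via rank(M_{q-1}∘⋯∘M_p): M ≅ I[1,2], I[2,2], I[2,4], I[2,5], I[4,4]^2.
μ_θ-semistable layers: μ^(1)=9; μ^(2)=5; μ^(3)=-1; μ^(4)=-3

((0, 0, 0, 0, 1); (1, 1, 0, 0, 0); (0, 0, 2, 2, 0); (0, 3, 0, 2, 0))


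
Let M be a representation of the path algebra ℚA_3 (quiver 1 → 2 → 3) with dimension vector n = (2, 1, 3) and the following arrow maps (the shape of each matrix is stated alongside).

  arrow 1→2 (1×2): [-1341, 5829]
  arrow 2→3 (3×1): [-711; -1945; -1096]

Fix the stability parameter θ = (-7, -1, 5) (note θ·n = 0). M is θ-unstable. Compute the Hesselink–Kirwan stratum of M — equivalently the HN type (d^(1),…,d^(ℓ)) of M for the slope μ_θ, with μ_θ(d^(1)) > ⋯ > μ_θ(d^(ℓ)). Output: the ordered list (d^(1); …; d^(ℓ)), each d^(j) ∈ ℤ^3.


Interval decomposition of M: I[1,1], I[1,3], I[3,3]^2.
HN type (ℓ=3): μ^(1)=5; μ^(2)=-1; μ^(3)=-7

((0, 0, 3); (0, 1, 0); (2, 0, 0))


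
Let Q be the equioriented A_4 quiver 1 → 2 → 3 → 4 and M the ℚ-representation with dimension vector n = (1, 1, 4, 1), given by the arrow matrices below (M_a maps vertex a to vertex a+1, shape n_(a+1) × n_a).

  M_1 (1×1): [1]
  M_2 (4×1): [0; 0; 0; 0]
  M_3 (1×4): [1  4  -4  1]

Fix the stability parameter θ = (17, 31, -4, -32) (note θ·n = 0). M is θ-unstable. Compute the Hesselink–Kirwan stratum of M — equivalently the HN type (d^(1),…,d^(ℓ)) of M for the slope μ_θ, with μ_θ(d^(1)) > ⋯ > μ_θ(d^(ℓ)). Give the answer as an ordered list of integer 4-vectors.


Via rank(M_{q-1}∘⋯∘M_p): M ≅ I[1,2], I[3,3]^3, I[3,4].
μ_θ-semistable layers: μ^(1)=31; μ^(2)=17; μ^(3)=-4; μ^(4)=-18

((0, 1, 0, 0); (1, 0, 0, 0); (0, 0, 3, 0); (0, 0, 1, 1))


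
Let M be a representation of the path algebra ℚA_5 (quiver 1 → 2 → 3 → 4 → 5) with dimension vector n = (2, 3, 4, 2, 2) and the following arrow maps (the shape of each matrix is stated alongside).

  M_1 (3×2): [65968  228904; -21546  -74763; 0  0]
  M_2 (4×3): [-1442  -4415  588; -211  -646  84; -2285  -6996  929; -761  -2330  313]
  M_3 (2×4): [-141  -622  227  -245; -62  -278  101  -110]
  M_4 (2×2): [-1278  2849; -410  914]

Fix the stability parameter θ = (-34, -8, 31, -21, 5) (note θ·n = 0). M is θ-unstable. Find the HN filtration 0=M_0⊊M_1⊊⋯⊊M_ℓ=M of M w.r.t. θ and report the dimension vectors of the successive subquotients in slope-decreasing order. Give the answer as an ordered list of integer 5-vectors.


Barcode: M ≅ I[1,1], I[1,5], I[2,3], I[2,5], I[3,3]. HN layers by μ_θ (4 steps, strictly decreasing):
  μ^(1)=31; μ^(2)=5; μ^(3)=-8; μ^(4)=-34

((0, 0, 2, 0, 0); (0, 0, 2, 2, 2); (0, 3, 0, 0, 0); (2, 0, 0, 0, 0))


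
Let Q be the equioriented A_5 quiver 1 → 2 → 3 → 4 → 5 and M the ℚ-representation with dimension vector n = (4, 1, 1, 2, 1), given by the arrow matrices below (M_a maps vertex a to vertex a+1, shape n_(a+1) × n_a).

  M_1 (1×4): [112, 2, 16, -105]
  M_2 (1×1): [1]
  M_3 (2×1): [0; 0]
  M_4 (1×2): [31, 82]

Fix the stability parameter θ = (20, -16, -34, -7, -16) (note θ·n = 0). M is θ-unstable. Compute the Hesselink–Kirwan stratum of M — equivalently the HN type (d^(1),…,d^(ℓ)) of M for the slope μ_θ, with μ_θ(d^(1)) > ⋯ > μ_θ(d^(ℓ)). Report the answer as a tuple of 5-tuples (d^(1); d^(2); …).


Via rank(M_{q-1}∘⋯∘M_p): M ≅ I[1,1]^3, I[1,3], I[4,4], I[4,5].
μ_θ-semistable layers: μ^(1)=20; μ^(2)=-7; μ^(3)=-10; μ^(4)=-23/2

((3, 0, 0, 0, 0); (0, 0, 0, 1, 0); (1, 1, 1, 0, 0); (0, 0, 0, 1, 1))


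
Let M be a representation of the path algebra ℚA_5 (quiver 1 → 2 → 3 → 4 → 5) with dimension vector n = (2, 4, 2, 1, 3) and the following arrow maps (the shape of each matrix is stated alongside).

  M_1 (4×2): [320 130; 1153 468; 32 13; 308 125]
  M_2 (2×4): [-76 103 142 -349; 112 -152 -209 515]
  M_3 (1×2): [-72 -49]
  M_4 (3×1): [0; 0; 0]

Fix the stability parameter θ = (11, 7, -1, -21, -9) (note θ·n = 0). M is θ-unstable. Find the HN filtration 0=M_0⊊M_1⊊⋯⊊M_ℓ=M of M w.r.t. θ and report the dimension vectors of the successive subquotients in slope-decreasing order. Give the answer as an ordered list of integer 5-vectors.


Interval decomposition of M: I[1,3], I[1,4], I[2,2]^2, I[5,5]^3.
HN type (ℓ=4): μ^(1)=7; μ^(2)=17/3; μ^(3)=-1; μ^(4)=-9

((0, 2, 0, 0, 0); (1, 1, 1, 0, 0); (1, 1, 1, 1, 0); (0, 0, 0, 0, 3))


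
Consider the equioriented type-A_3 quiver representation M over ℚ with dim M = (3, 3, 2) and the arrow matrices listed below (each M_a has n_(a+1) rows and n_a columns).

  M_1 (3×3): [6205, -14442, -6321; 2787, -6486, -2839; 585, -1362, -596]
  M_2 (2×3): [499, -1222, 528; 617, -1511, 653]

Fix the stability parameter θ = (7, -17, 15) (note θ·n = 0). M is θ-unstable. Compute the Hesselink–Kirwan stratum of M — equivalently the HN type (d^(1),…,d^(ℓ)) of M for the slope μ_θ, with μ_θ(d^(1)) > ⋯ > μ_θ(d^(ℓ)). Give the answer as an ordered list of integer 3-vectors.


Barcode: M ≅ I[1,1], I[1,3]^2, I[2,2]. HN layers by μ_θ (4 steps, strictly decreasing):
  μ^(1)=15; μ^(2)=7; μ^(3)=-5; μ^(4)=-17

((0, 0, 2); (1, 0, 0); (2, 2, 0); (0, 1, 0))


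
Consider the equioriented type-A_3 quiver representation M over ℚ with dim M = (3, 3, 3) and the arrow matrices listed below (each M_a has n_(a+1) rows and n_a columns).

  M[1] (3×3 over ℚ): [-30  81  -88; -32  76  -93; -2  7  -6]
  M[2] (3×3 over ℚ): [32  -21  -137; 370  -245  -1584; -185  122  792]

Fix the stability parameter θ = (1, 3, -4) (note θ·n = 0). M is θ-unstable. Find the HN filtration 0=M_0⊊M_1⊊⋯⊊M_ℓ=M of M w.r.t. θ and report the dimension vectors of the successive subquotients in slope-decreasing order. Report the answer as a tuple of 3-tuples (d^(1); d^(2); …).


Barcode: M ≅ I[1,1], I[1,3]^2, I[2,3]. HN layers by μ_θ (3 steps, strictly decreasing):
  μ^(1)=1; μ^(2)=0; μ^(3)=-1/2

((1, 0, 0); (2, 2, 2); (0, 1, 1))
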